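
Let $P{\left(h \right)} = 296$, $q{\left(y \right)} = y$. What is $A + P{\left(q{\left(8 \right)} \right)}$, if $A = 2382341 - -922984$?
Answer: $3305621$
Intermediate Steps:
$A = 3305325$ ($A = 2382341 + 922984 = 3305325$)
$A + P{\left(q{\left(8 \right)} \right)} = 3305325 + 296 = 3305621$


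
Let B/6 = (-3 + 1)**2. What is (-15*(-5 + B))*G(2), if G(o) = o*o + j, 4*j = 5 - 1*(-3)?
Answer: -1710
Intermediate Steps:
j = 2 (j = (5 - 1*(-3))/4 = (5 + 3)/4 = (1/4)*8 = 2)
B = 24 (B = 6*(-3 + 1)**2 = 6*(-2)**2 = 6*4 = 24)
G(o) = 2 + o**2 (G(o) = o*o + 2 = o**2 + 2 = 2 + o**2)
(-15*(-5 + B))*G(2) = (-15*(-5 + 24))*(2 + 2**2) = (-15*19)*(2 + 4) = -15*19*6 = -285*6 = -1710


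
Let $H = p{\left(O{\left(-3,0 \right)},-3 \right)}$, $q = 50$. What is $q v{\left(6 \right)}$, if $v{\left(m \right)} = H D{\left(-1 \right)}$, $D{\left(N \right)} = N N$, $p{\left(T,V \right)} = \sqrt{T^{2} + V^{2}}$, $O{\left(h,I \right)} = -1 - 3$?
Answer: $250$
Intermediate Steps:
$O{\left(h,I \right)} = -4$
$D{\left(N \right)} = N^{2}$
$H = 5$ ($H = \sqrt{\left(-4\right)^{2} + \left(-3\right)^{2}} = \sqrt{16 + 9} = \sqrt{25} = 5$)
$v{\left(m \right)} = 5$ ($v{\left(m \right)} = 5 \left(-1\right)^{2} = 5 \cdot 1 = 5$)
$q v{\left(6 \right)} = 50 \cdot 5 = 250$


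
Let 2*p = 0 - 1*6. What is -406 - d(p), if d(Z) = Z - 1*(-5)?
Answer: -408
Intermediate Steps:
p = -3 (p = (0 - 1*6)/2 = (0 - 6)/2 = (½)*(-6) = -3)
d(Z) = 5 + Z (d(Z) = Z + 5 = 5 + Z)
-406 - d(p) = -406 - (5 - 3) = -406 - 1*2 = -406 - 2 = -408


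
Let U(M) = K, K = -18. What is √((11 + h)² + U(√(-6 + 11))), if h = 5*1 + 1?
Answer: √271 ≈ 16.462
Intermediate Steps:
h = 6 (h = 5 + 1 = 6)
U(M) = -18
√((11 + h)² + U(√(-6 + 11))) = √((11 + 6)² - 18) = √(17² - 18) = √(289 - 18) = √271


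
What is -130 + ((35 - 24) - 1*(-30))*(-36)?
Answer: -1606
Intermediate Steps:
-130 + ((35 - 24) - 1*(-30))*(-36) = -130 + (11 + 30)*(-36) = -130 + 41*(-36) = -130 - 1476 = -1606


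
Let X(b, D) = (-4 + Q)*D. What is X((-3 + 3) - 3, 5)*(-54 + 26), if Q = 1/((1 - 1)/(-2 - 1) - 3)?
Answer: 1820/3 ≈ 606.67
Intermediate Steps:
Q = -1/3 (Q = 1/(0/(-3) - 3) = 1/(0*(-1/3) - 3) = 1/(0 - 3) = 1/(-3) = -1/3 ≈ -0.33333)
X(b, D) = -13*D/3 (X(b, D) = (-4 - 1/3)*D = -13*D/3)
X((-3 + 3) - 3, 5)*(-54 + 26) = (-13/3*5)*(-54 + 26) = -65/3*(-28) = 1820/3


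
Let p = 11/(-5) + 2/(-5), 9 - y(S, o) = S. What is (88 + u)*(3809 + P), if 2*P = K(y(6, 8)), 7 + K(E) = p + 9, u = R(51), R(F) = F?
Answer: 5294093/10 ≈ 5.2941e+5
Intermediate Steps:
y(S, o) = 9 - S
p = -13/5 (p = 11*(-⅕) + 2*(-⅕) = -11/5 - ⅖ = -13/5 ≈ -2.6000)
u = 51
K(E) = -⅗ (K(E) = -7 + (-13/5 + 9) = -7 + 32/5 = -⅗)
P = -3/10 (P = (½)*(-⅗) = -3/10 ≈ -0.30000)
(88 + u)*(3809 + P) = (88 + 51)*(3809 - 3/10) = 139*(38087/10) = 5294093/10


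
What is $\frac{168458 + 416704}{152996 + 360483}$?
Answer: $\frac{585162}{513479} \approx 1.1396$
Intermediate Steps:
$\frac{168458 + 416704}{152996 + 360483} = \frac{585162}{513479}$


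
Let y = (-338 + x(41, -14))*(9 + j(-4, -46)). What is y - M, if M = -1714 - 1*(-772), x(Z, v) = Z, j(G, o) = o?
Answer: 11931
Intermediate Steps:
M = -942 (M = -1714 + 772 = -942)
y = 10989 (y = (-338 + 41)*(9 - 46) = -297*(-37) = 10989)
y - M = 10989 - 1*(-942) = 10989 + 942 = 11931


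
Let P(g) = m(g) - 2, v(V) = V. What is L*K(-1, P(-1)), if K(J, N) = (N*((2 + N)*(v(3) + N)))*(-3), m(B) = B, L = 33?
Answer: 0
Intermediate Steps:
P(g) = -2 + g (P(g) = g - 2 = -2 + g)
K(J, N) = -3*N*(2 + N)*(3 + N) (K(J, N) = (N*((2 + N)*(3 + N)))*(-3) = (N*(2 + N)*(3 + N))*(-3) = -3*N*(2 + N)*(3 + N))
L*K(-1, P(-1)) = 33*(-3*(-2 - 1)*(6 + (-2 - 1)**2 + 5*(-2 - 1))) = 33*(-3*(-3)*(6 + (-3)**2 + 5*(-3))) = 33*(-3*(-3)*(6 + 9 - 15)) = 33*(-3*(-3)*0) = 33*0 = 0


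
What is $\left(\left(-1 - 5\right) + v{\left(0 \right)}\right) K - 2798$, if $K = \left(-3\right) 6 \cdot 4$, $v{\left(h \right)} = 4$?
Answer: $-2654$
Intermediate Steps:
$K = -72$ ($K = \left(-18\right) 4 = -72$)
$\left(\left(-1 - 5\right) + v{\left(0 \right)}\right) K - 2798 = \left(\left(-1 - 5\right) + 4\right) \left(-72\right) - 2798 = \left(-6 + 4\right) \left(-72\right) - 2798 = \left(-2\right) \left(-72\right) - 2798 = 144 - 2798 = -2654$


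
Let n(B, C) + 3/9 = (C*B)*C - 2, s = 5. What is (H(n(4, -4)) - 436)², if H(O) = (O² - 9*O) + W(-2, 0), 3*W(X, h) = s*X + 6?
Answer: 639786436/81 ≈ 7.8986e+6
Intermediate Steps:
n(B, C) = -7/3 + B*C² (n(B, C) = -⅓ + ((C*B)*C - 2) = -⅓ + ((B*C)*C - 2) = -⅓ + (B*C² - 2) = -⅓ + (-2 + B*C²) = -7/3 + B*C²)
W(X, h) = 2 + 5*X/3 (W(X, h) = (5*X + 6)/3 = (6 + 5*X)/3 = 2 + 5*X/3)
H(O) = -4/3 + O² - 9*O (H(O) = (O² - 9*O) + (2 + (5/3)*(-2)) = (O² - 9*O) + (2 - 10/3) = (O² - 9*O) - 4/3 = -4/3 + O² - 9*O)
(H(n(4, -4)) - 436)² = ((-4/3 + (-7/3 + 4*(-4)²)² - 9*(-7/3 + 4*(-4)²)) - 436)² = ((-4/3 + (-7/3 + 4*16)² - 9*(-7/3 + 4*16)) - 436)² = ((-4/3 + (-7/3 + 64)² - 9*(-7/3 + 64)) - 436)² = ((-4/3 + (185/3)² - 9*185/3) - 436)² = ((-4/3 + 34225/9 - 555) - 436)² = (29218/9 - 436)² = (25294/9)² = 639786436/81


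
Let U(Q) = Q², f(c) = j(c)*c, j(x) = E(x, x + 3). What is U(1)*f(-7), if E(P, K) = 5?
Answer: -35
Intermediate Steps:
j(x) = 5
f(c) = 5*c
U(1)*f(-7) = 1²*(5*(-7)) = 1*(-35) = -35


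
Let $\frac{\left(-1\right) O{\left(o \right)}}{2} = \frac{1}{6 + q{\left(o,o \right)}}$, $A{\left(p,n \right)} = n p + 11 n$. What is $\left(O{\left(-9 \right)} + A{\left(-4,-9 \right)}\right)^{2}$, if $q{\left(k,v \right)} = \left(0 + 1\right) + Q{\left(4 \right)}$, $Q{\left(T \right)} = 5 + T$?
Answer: $\frac{255025}{64} \approx 3984.8$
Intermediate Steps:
$q{\left(k,v \right)} = 10$ ($q{\left(k,v \right)} = \left(0 + 1\right) + \left(5 + 4\right) = 1 + 9 = 10$)
$A{\left(p,n \right)} = 11 n + n p$
$O{\left(o \right)} = - \frac{1}{8}$ ($O{\left(o \right)} = - \frac{2}{6 + 10} = - \frac{2}{16} = \left(-2\right) \frac{1}{16} = - \frac{1}{8}$)
$\left(O{\left(-9 \right)} + A{\left(-4,-9 \right)}\right)^{2} = \left(- \frac{1}{8} - 9 \left(11 - 4\right)\right)^{2} = \left(- \frac{1}{8} - 63\right)^{2} = \left(- \frac{505}{8}\right)^{2} = \frac{255025}{64}$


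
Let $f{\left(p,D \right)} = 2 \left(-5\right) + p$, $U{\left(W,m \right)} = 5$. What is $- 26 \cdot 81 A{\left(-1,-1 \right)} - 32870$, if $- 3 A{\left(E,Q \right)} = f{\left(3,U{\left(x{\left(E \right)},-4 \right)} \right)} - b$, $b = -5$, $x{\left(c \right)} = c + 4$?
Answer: $-34274$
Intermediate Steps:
$x{\left(c \right)} = 4 + c$
$f{\left(p,D \right)} = -10 + p$
$A{\left(E,Q \right)} = \frac{2}{3}$ ($A{\left(E,Q \right)} = - \frac{\left(-10 + 3\right) - -5}{3} = - \frac{-7 + 5}{3} = \left(- \frac{1}{3}\right) \left(-2\right) = \frac{2}{3}$)
$- 26 \cdot 81 A{\left(-1,-1 \right)} - 32870 = - 26 \cdot 81 \cdot \frac{2}{3} - 32870 = \left(-26\right) 54 - 32870 = -1404 - 32870 = -34274$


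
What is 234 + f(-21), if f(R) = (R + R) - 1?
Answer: 191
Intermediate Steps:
f(R) = -1 + 2*R (f(R) = 2*R - 1 = -1 + 2*R)
234 + f(-21) = 234 + (-1 + 2*(-21)) = 234 + (-1 - 42) = 234 - 43 = 191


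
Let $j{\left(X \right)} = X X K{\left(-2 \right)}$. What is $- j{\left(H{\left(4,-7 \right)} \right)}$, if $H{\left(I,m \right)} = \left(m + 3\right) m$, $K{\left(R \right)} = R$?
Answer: $1568$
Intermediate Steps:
$H{\left(I,m \right)} = m \left(3 + m\right)$ ($H{\left(I,m \right)} = \left(3 + m\right) m = m \left(3 + m\right)$)
$j{\left(X \right)} = - 2 X^{2}$ ($j{\left(X \right)} = X X \left(-2\right) = X^{2} \left(-2\right) = - 2 X^{2}$)
$- j{\left(H{\left(4,-7 \right)} \right)} = - \left(-2\right) \left(- 7 \left(3 - 7\right)\right)^{2} = - \left(-2\right) \left(\left(-7\right) \left(-4\right)\right)^{2} = - \left(-2\right) 28^{2} = - \left(-2\right) 784 = \left(-1\right) \left(-1568\right) = 1568$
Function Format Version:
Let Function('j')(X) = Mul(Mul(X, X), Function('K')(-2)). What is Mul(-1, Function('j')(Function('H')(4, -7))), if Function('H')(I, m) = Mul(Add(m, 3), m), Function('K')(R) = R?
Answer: 1568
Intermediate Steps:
Function('H')(I, m) = Mul(m, Add(3, m)) (Function('H')(I, m) = Mul(Add(3, m), m) = Mul(m, Add(3, m)))
Function('j')(X) = Mul(-2, Pow(X, 2)) (Function('j')(X) = Mul(Mul(X, X), -2) = Mul(Pow(X, 2), -2) = Mul(-2, Pow(X, 2)))
Mul(-1, Function('j')(Function('H')(4, -7))) = Mul(-1, Mul(-2, Pow(Mul(-7, Add(3, -7)), 2))) = Mul(-1, Mul(-2, Pow(Mul(-7, -4), 2))) = Mul(-1, Mul(-2, Pow(28, 2))) = Mul(-1, Mul(-2, 784)) = Mul(-1, -1568) = 1568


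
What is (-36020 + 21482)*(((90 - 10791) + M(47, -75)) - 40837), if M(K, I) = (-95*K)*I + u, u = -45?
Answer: -4118499096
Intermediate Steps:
M(K, I) = -45 - 95*I*K (M(K, I) = (-95*K)*I - 45 = -95*I*K - 45 = -45 - 95*I*K)
(-36020 + 21482)*(((90 - 10791) + M(47, -75)) - 40837) = (-36020 + 21482)*(((90 - 10791) + (-45 - 95*(-75)*47)) - 40837) = -14538*((-10701 + (-45 + 334875)) - 40837) = -14538*((-10701 + 334830) - 40837) = -14538*(324129 - 40837) = -14538*283292 = -4118499096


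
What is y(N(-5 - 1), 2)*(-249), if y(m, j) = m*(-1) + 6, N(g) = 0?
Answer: -1494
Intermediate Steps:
y(m, j) = 6 - m (y(m, j) = -m + 6 = 6 - m)
y(N(-5 - 1), 2)*(-249) = (6 - 1*0)*(-249) = (6 + 0)*(-249) = 6*(-249) = -1494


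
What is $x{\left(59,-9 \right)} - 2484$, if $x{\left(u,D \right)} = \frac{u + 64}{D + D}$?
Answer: $- \frac{14945}{6} \approx -2490.8$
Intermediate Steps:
$x{\left(u,D \right)} = \frac{64 + u}{2 D}$
$x{\left(59,-9 \right)} - 2484 = \frac{64 + 59}{2 \left(-9\right)} - 2484 = \frac{1}{2} \left(- \frac{1}{9}\right) 123 - 2484 = - \frac{41}{6} - 2484 = - \frac{14945}{6}$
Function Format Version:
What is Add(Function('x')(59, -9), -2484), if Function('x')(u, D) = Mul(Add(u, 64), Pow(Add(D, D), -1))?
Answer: Rational(-14945, 6) ≈ -2490.8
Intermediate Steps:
Function('x')(u, D) = Mul(Rational(1, 2), Pow(D, -1), Add(64, u)) (Function('x')(u, D) = Mul(Add(64, u), Pow(Mul(2, D), -1)) = Mul(Add(64, u), Mul(Rational(1, 2), Pow(D, -1))) = Mul(Rational(1, 2), Pow(D, -1), Add(64, u)))
Add(Function('x')(59, -9), -2484) = Add(Mul(Rational(1, 2), Pow(-9, -1), Add(64, 59)), -2484) = Add(Mul(Rational(1, 2), Rational(-1, 9), 123), -2484) = Add(Rational(-41, 6), -2484) = Rational(-14945, 6)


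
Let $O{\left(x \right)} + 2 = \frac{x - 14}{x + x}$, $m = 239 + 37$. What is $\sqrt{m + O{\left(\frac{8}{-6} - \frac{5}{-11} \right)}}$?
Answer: $\frac{\sqrt{950214}}{58} \approx 16.807$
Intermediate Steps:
$m = 276$
$O{\left(x \right)} = -2 + \frac{-14 + x}{2 x}$ ($O{\left(x \right)} = -2 + \frac{x - 14}{x + x} = -2 + \frac{-14 + x}{2 x}$)
$\sqrt{m + O{\left(\frac{8}{-6} - \frac{5}{-11} \right)}} = \sqrt{276 - \left(\frac{3}{2} + \frac{7}{\frac{8}{-6} - \frac{5}{-11}}\right)} = \sqrt{276 - \left(\frac{3}{2} + \frac{7}{8 \left(- \frac{1}{6}\right) - - \frac{5}{11}}\right)} = \sqrt{276 - \left(\frac{3}{2} + \frac{7}{- \frac{4}{3} + \frac{5}{11}}\right)} = \sqrt{276 - \left(\frac{3}{2} + \frac{7}{- \frac{29}{33}}\right)} = \sqrt{276 - - \frac{375}{58}} = \sqrt{276 + \left(- \frac{3}{2} + \frac{231}{29}\right)} = \sqrt{276 + \frac{375}{58}} = \sqrt{\frac{16383}{58}} = \frac{\sqrt{950214}}{58}$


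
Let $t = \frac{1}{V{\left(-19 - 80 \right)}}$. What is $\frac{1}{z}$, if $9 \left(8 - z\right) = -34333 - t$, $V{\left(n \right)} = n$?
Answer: $\frac{891}{3406094} \approx 0.00026159$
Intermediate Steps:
$t = - \frac{1}{99}$ ($t = \frac{1}{-19 - 80} = \frac{1}{-99} = - \frac{1}{99} \approx -0.010101$)
$z = \frac{3406094}{891}$ ($z = 8 - \frac{-34333 - - \frac{1}{99}}{9} = 8 - \frac{-34333 + \frac{1}{99}}{9} = 8 - - \frac{3398966}{891} = 8 + \frac{3398966}{891} = \frac{3406094}{891} \approx 3822.8$)
$\frac{1}{z} = \frac{1}{\frac{3406094}{891}} = \frac{891}{3406094}$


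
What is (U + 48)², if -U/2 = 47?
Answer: 2116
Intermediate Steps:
U = -94 (U = -2*47 = -94)
(U + 48)² = (-94 + 48)² = (-46)² = 2116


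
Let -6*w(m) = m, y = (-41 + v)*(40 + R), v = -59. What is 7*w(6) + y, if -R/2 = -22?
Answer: -8407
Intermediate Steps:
R = 44 (R = -2*(-22) = 44)
y = -8400 (y = (-41 - 59)*(40 + 44) = -100*84 = -8400)
w(m) = -m/6
7*w(6) + y = 7*(-1/6*6) - 8400 = 7*(-1) - 8400 = -7 - 8400 = -8407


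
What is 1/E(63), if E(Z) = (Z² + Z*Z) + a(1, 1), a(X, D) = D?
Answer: 1/7939 ≈ 0.00012596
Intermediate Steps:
E(Z) = 1 + 2*Z² (E(Z) = (Z² + Z*Z) + 1 = (Z² + Z²) + 1 = 2*Z² + 1 = 1 + 2*Z²)
1/E(63) = 1/(1 + 2*63²) = 1/(1 + 2*3969) = 1/(1 + 7938) = 1/7939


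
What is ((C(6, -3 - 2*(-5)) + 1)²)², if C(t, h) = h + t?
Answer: 38416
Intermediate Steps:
((C(6, -3 - 2*(-5)) + 1)²)² = ((((-3 - 2*(-5)) + 6) + 1)²)² = ((((-3 + 10) + 6) + 1)²)² = (((7 + 6) + 1)²)² = ((13 + 1)²)² = (14²)² = 196² = 38416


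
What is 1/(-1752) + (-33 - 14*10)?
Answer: -303097/1752 ≈ -173.00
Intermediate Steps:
1/(-1752) + (-33 - 14*10) = -1/1752 + (-33 - 140) = -1/1752 - 173 = -303097/1752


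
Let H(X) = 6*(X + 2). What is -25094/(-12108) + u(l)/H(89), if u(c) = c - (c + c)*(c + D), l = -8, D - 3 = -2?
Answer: 1020697/550914 ≈ 1.8527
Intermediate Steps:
D = 1 (D = 3 - 2 = 1)
u(c) = c - 2*c*(1 + c) (u(c) = c - (c + c)*(c + 1) = c - 2*c*(1 + c))
H(X) = 12 + 6*X (H(X) = 6*(2 + X) = 12 + 6*X)
-25094/(-12108) + u(l)/H(89) = -25094/(-12108) + (-1*(-8)*(1 + 2*(-8)))/(12 + 6*89) = -25094*(-1/12108) + (-1*(-8)*(1 - 16))/(12 + 534) = 12547/6054 - 1*(-8)*(-15)/546 = 12547/6054 - 120*1/546 = 12547/6054 - 20/91 = 1020697/550914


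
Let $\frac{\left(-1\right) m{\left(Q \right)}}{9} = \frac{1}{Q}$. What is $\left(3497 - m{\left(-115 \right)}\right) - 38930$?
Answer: $- \frac{4074804}{115} \approx -35433.0$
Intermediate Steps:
$m{\left(Q \right)} = - \frac{9}{Q}$
$\left(3497 - m{\left(-115 \right)}\right) - 38930 = \left(3497 - - \frac{9}{-115}\right) - 38930 = \left(3497 - \left(-9\right) \left(- \frac{1}{115}\right)\right) - 38930 = \left(3497 - \frac{9}{115}\right) - 38930 = \frac{402146}{115} - 38930 = - \frac{4074804}{115}$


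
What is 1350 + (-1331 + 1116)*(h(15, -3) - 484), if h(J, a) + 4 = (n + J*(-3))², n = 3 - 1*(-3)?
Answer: -220745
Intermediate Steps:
n = 6 (n = 3 + 3 = 6)
h(J, a) = -4 + (6 - 3*J)² (h(J, a) = -4 + (6 + J*(-3))² = -4 + (6 - 3*J)²)
1350 + (-1331 + 1116)*(h(15, -3) - 484) = 1350 + (-1331 + 1116)*((-4 + 9*(-2 + 15)²) - 484) = 1350 - 215*((-4 + 9*13²) - 484) = 1350 - 215*((-4 + 9*169) - 484) = 1350 - 215*((-4 + 1521) - 484) = 1350 - 215*(1517 - 484) = 1350 - 215*1033 = 1350 - 222095 = -220745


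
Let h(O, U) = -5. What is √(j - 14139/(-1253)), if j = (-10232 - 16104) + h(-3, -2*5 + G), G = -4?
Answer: 11*I*√341635462/1253 ≈ 162.26*I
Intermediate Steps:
j = -26341 (j = (-10232 - 16104) - 5 = -26336 - 5 = -26341)
√(j - 14139/(-1253)) = √(-26341 - 14139/(-1253)) = √(-26341 - 14139*(-1/1253)) = √(-26341 + 14139/1253) = √(-32991134/1253) = 11*I*√341635462/1253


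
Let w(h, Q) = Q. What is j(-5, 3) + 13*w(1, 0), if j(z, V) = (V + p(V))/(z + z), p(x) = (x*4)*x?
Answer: -39/10 ≈ -3.9000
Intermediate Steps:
p(x) = 4*x² (p(x) = (4*x)*x = 4*x²)
j(z, V) = (V + 4*V²)/(2*z) (j(z, V) = (V + 4*V²)/(z + z) = (V + 4*V²)/((2*z)) = (V + 4*V²)*(1/(2*z)) = (V + 4*V²)/(2*z))
j(-5, 3) + 13*w(1, 0) = (½)*3*(1 + 4*3)/(-5) + 13*0 = (½)*3*(-⅕)*(1 + 12) + 0 = (½)*3*(-⅕)*13 + 0 = -39/10 + 0 = -39/10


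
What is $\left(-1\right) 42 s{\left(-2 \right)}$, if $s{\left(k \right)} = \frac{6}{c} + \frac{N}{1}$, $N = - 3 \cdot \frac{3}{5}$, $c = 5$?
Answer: $\frac{126}{5} \approx 25.2$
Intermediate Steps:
$N = - \frac{9}{5}$ ($N = - 3 \cdot 3 \cdot \frac{1}{5} = \left(-3\right) \frac{3}{5} = - \frac{9}{5} \approx -1.8$)
$s{\left(k \right)} = - \frac{3}{5}$ ($s{\left(k \right)} = \frac{6}{5} - \frac{9}{5 \cdot 1} = 6 \cdot \frac{1}{5} - \frac{9}{5} = \frac{6}{5} - \frac{9}{5} = - \frac{3}{5}$)
$\left(-1\right) 42 s{\left(-2 \right)} = \left(-1\right) 42 \left(- \frac{3}{5}\right) = \left(-42\right) \left(- \frac{3}{5}\right) = \frac{126}{5}$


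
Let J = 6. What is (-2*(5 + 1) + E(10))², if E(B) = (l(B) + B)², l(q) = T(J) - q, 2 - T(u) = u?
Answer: 16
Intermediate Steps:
T(u) = 2 - u
l(q) = -4 - q (l(q) = (2 - 1*6) - q = (2 - 6) - q = -4 - q)
E(B) = 16 (E(B) = ((-4 - B) + B)² = (-4)² = 16)
(-2*(5 + 1) + E(10))² = (-2*(5 + 1) + 16)² = (-2*6 + 16)² = (-12 + 16)² = 4² = 16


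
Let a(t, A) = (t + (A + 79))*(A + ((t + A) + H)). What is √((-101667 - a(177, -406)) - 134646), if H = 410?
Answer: 3*I*√30007 ≈ 519.68*I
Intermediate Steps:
a(t, A) = (79 + A + t)*(410 + t + 2*A) (a(t, A) = (t + (A + 79))*(A + ((t + A) + 410)) = (t + (79 + A))*(A + ((A + t) + 410)) = (79 + A + t)*(A + (410 + A + t)) = (79 + A + t)*(410 + t + 2*A))
√((-101667 - a(177, -406)) - 134646) = √((-101667 - (32390 + 177² + 2*(-406)² + 489*177 + 568*(-406) + 3*(-406)*177)) - 134646) = √((-101667 - (32390 + 31329 + 2*164836 + 86553 - 230608 - 215586)) - 134646) = √((-101667 - (32390 + 31329 + 329672 + 86553 - 230608 - 215586)) - 134646) = √((-101667 - 1*33750) - 134646) = √((-101667 - 33750) - 134646) = √(-135417 - 134646) = √(-270063) = 3*I*√30007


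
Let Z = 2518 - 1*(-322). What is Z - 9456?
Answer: -6616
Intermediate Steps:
Z = 2840 (Z = 2518 + 322 = 2840)
Z - 9456 = 2840 - 9456 = -6616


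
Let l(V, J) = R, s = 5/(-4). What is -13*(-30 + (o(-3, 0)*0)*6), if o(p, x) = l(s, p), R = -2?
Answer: 390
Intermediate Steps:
s = -5/4 (s = 5*(-¼) = -5/4 ≈ -1.2500)
l(V, J) = -2
o(p, x) = -2
-13*(-30 + (o(-3, 0)*0)*6) = -13*(-30 - 2*0*6) = -13*(-30 + 0*6) = -13*(-30 + 0) = -13*(-30) = 390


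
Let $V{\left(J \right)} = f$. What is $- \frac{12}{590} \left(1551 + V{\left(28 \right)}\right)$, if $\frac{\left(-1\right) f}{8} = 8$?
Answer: $- \frac{8922}{295} \approx -30.244$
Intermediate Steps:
$f = -64$ ($f = \left(-8\right) 8 = -64$)
$V{\left(J \right)} = -64$
$- \frac{12}{590} \left(1551 + V{\left(28 \right)}\right) = - \frac{12}{590} \left(1551 - 64\right) = \left(-12\right) \frac{1}{590} \cdot 1487 = \left(- \frac{6}{295}\right) 1487 = - \frac{8922}{295}$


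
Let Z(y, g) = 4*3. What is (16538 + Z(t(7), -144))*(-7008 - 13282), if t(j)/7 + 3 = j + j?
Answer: -335799500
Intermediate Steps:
t(j) = -21 + 14*j (t(j) = -21 + 7*(j + j) = -21 + 7*(2*j) = -21 + 14*j)
Z(y, g) = 12
(16538 + Z(t(7), -144))*(-7008 - 13282) = (16538 + 12)*(-7008 - 13282) = 16550*(-20290) = -335799500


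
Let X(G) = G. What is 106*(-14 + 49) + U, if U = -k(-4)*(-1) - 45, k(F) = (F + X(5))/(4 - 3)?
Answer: 3666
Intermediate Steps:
k(F) = 5 + F (k(F) = (F + 5)/(4 - 3) = (5 + F)/1 = (5 + F)*1 = 5 + F)
U = -44 (U = -(5 - 4)*(-1) - 45 = -1*1*(-1) - 45 = -1*(-1) - 45 = 1 - 45 = -44)
106*(-14 + 49) + U = 106*(-14 + 49) - 44 = 106*35 - 44 = 3710 - 44 = 3666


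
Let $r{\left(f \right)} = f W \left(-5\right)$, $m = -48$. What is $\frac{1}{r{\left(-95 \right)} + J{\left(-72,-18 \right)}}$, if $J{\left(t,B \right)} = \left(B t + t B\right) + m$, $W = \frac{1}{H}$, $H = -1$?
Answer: $\frac{1}{2069} \approx 0.00048333$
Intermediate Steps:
$W = -1$ ($W = \frac{1}{-1} = -1$)
$J{\left(t,B \right)} = -48 + 2 B t$ ($J{\left(t,B \right)} = \left(B t + t B\right) - 48 = \left(B t + B t\right) - 48 = 2 B t - 48 = -48 + 2 B t$)
$r{\left(f \right)} = 5 f$ ($r{\left(f \right)} = f \left(-1\right) \left(-5\right) = - f \left(-5\right) = 5 f$)
$\frac{1}{r{\left(-95 \right)} + J{\left(-72,-18 \right)}} = \frac{1}{5 \left(-95\right) - \left(48 + 36 \left(-72\right)\right)} = \frac{1}{-475 + \left(-48 + 2592\right)} = \frac{1}{-475 + 2544} = \frac{1}{2069}$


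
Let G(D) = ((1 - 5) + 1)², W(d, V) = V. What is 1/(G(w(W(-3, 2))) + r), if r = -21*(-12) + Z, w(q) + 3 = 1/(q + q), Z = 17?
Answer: 1/278 ≈ 0.0035971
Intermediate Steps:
w(q) = -3 + 1/(2*q) (w(q) = -3 + 1/(q + q) = -3 + 1/(2*q))
r = 269 (r = -21*(-12) + 17 = 252 + 17 = 269)
G(D) = 9 (G(D) = (-4 + 1)² = (-3)² = 9)
1/(G(w(W(-3, 2))) + r) = 1/(9 + 269) = 1/278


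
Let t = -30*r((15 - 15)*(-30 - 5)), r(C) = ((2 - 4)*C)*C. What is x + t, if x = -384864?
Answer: -384864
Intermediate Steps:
r(C) = -2*C² (r(C) = (-2*C)*C = -2*C²)
t = 0 (t = -(-60)*((15 - 15)*(-30 - 5))² = -(-60)*(0*(-35))² = -(-60)*0² = -(-60)*0 = -30*0 = 0)
x + t = -384864 + 0 = -384864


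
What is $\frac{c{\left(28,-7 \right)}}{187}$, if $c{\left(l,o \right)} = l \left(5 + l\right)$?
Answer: $\frac{84}{17} \approx 4.9412$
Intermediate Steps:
$\frac{c{\left(28,-7 \right)}}{187} = \frac{28 \left(5 + 28\right)}{187} = 28 \cdot 33 \cdot \frac{1}{187} = 924 \cdot \frac{1}{187} = \frac{84}{17}$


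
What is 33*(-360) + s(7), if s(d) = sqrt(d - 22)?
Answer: -11880 + I*sqrt(15) ≈ -11880.0 + 3.873*I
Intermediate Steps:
s(d) = sqrt(-22 + d)
33*(-360) + s(7) = 33*(-360) + sqrt(-22 + 7) = -11880 + sqrt(-15) = -11880 + I*sqrt(15)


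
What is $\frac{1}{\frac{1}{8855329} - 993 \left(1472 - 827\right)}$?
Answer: $- \frac{8855329}{5671705394564} \approx -1.5613 \cdot 10^{-6}$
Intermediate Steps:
$\frac{1}{\frac{1}{8855329} - 993 \left(1472 - 827\right)} = \frac{1}{\frac{1}{8855329} - 640485} = \frac{1}{- \frac{5671705394564}{8855329}} = - \frac{8855329}{5671705394564}$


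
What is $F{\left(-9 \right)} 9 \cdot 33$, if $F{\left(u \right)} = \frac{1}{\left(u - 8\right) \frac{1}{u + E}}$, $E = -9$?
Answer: $\frac{5346}{17} \approx 314.47$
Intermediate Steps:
$F{\left(u \right)} = \frac{-9 + u}{-8 + u}$ ($F{\left(u \right)} = \frac{1}{\left(u - 8\right) \frac{1}{u - 9}} = \frac{1}{\left(-8 + u\right) \frac{1}{-9 + u}} = \frac{1}{\frac{1}{-9 + u} \left(-8 + u\right)} = \frac{-9 + u}{-8 + u}$)
$F{\left(-9 \right)} 9 \cdot 33 = \frac{-9 - 9}{-8 - 9} \cdot 9 \cdot 33 = \frac{1}{-17} \left(-18\right) 9 \cdot 33 = \left(- \frac{1}{17}\right) \left(-18\right) 9 \cdot 33 = \frac{18}{17} \cdot 9 \cdot 33 = \frac{162}{17} \cdot 33 = \frac{5346}{17}$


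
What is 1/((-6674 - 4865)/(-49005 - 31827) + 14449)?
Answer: 80832/1167953107 ≈ 6.9208e-5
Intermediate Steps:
1/((-6674 - 4865)/(-49005 - 31827) + 14449) = 1/(-11539/(-80832) + 14449) = 1/(-11539*(-1/80832) + 14449) = 1/(11539/80832 + 14449) = 1/(1167953107/80832) = 80832/1167953107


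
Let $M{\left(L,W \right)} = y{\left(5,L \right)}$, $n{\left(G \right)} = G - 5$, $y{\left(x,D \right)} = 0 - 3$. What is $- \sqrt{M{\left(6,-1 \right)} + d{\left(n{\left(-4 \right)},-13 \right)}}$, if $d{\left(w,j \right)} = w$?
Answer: $- 2 i \sqrt{3} \approx - 3.4641 i$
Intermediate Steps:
$y{\left(x,D \right)} = -3$
$n{\left(G \right)} = -5 + G$
$M{\left(L,W \right)} = -3$
$- \sqrt{M{\left(6,-1 \right)} + d{\left(n{\left(-4 \right)},-13 \right)}} = - \sqrt{-3 - 9} = - \sqrt{-12} = - 2 i \sqrt{3}$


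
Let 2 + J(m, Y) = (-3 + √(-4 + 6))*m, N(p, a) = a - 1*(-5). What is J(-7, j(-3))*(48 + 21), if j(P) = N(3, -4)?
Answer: 1311 - 483*√2 ≈ 627.93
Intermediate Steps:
N(p, a) = 5 + a (N(p, a) = a + 5 = 5 + a)
j(P) = 1 (j(P) = 5 - 4 = 1)
J(m, Y) = -2 + m*(-3 + √2) (J(m, Y) = -2 + (-3 + √(-4 + 6))*m = -2 + (-3 + √2)*m = -2 + m*(-3 + √2))
J(-7, j(-3))*(48 + 21) = (-2 - 3*(-7) - 7*√2)*(48 + 21) = (-2 + 21 - 7*√2)*69 = (19 - 7*√2)*69 = 1311 - 483*√2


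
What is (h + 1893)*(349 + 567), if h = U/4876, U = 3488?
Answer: 2114530124/1219 ≈ 1.7346e+6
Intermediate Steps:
h = 872/1219 (h = 3488/4876 = 3488*(1/4876) = 872/1219 ≈ 0.71534)
(h + 1893)*(349 + 567) = (872/1219 + 1893)*(349 + 567) = (2308439/1219)*916 = 2114530124/1219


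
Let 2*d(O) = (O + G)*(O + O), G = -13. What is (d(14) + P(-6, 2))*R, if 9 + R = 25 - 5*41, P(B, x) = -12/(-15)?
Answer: -13986/5 ≈ -2797.2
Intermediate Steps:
d(O) = O*(-13 + O) (d(O) = ((O - 13)*(O + O))/2 = ((-13 + O)*(2*O))/2 = (2*O*(-13 + O))/2 = O*(-13 + O))
P(B, x) = ⅘ (P(B, x) = -12*(-1/15) = ⅘)
R = -189 (R = -9 + (25 - 5*41) = -9 + (25 - 1*205) = -9 + (25 - 205) = -9 - 180 = -189)
(d(14) + P(-6, 2))*R = (14*(-13 + 14) + ⅘)*(-189) = (14*1 + ⅘)*(-189) = (14 + ⅘)*(-189) = (74/5)*(-189) = -13986/5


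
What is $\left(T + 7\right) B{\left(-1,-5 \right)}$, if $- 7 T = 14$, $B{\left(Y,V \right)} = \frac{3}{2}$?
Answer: $\frac{15}{2} \approx 7.5$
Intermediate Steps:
$B{\left(Y,V \right)} = \frac{3}{2}$ ($B{\left(Y,V \right)} = 3 \cdot \frac{1}{2} = \frac{3}{2}$)
$T = -2$ ($T = \left(- \frac{1}{7}\right) 14 = -2$)
$\left(T + 7\right) B{\left(-1,-5 \right)} = \left(-2 + 7\right) \frac{3}{2} = 5 \cdot \frac{3}{2} = \frac{15}{2}$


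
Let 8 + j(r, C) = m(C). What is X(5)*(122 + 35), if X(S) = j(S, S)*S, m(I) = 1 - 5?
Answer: -9420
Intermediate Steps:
m(I) = -4
j(r, C) = -12 (j(r, C) = -8 - 4 = -12)
X(S) = -12*S
X(5)*(122 + 35) = (-12*5)*(122 + 35) = -60*157 = -9420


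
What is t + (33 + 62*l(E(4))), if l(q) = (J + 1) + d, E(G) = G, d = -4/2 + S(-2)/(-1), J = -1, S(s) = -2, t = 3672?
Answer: 3705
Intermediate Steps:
d = 0 (d = -4/2 - 2/(-1) = -4*½ - 2*(-1) = -2 + 2 = 0)
l(q) = 0 (l(q) = (-1 + 1) + 0 = 0 + 0 = 0)
t + (33 + 62*l(E(4))) = 3672 + (33 + 62*0) = 3672 + (33 + 0) = 3672 + 33 = 3705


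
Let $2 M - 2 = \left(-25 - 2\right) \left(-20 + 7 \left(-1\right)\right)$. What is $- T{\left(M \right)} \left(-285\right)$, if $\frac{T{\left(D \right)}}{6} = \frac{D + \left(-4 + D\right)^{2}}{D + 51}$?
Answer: $\frac{448183305}{833} \approx 5.3804 \cdot 10^{5}$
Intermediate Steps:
$M = \frac{731}{2}$ ($M = 1 + \frac{\left(-25 - 2\right) \left(-20 + 7 \left(-1\right)\right)}{2} = 1 + \frac{\left(-27\right) \left(-20 - 7\right)}{2} = 1 + \frac{\left(-27\right) \left(-27\right)}{2} = 1 + \frac{1}{2} \cdot 729 = 1 + \frac{729}{2} = \frac{731}{2} \approx 365.5$)
$T{\left(D \right)} = \frac{6 \left(D + \left(-4 + D\right)^{2}\right)}{51 + D}$ ($T{\left(D \right)} = 6 \frac{D + \left(-4 + D\right)^{2}}{D + 51} = 6 \frac{D + \left(-4 + D\right)^{2}}{51 + D} = \frac{6 \left(D + \left(-4 + D\right)^{2}\right)}{51 + D}$)
$- T{\left(M \right)} \left(-285\right) = - \frac{6 \left(\frac{731}{2} + \left(-4 + \frac{731}{2}\right)^{2}\right)}{51 + \frac{731}{2}} \left(-285\right) = - \frac{6 \left(\frac{731}{2} + \left(\frac{723}{2}\right)^{2}\right)}{\frac{833}{2}} \left(-285\right) = - \frac{6 \cdot 2 \left(\frac{731}{2} + \frac{522729}{4}\right)}{833} \left(-285\right) = - \frac{6 \cdot 2 \cdot 524191}{833 \cdot 4} \left(-285\right) = \left(-1\right) \frac{1572573}{833} \left(-285\right) = \left(- \frac{1572573}{833}\right) \left(-285\right) = \frac{448183305}{833}$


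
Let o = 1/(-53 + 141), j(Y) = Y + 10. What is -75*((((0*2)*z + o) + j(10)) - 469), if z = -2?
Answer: 2963325/88 ≈ 33674.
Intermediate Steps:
j(Y) = 10 + Y
o = 1/88 ≈ 0.011364
-75*((((0*2)*z + o) + j(10)) - 469) = -75*((((0*2)*(-2) + 1/88) + (10 + 10)) - 469) = -75*(((0*(-2) + 1/88) + 20) - 469) = -75*(((0 + 1/88) + 20) - 469) = -75*((1/88 + 20) - 469) = -75*(1761/88 - 469) = -75*(-39511/88) = 2963325/88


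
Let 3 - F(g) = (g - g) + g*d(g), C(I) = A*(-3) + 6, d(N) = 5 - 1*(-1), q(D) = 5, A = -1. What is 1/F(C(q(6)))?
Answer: -1/51 ≈ -0.019608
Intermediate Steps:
d(N) = 6 (d(N) = 5 + 1 = 6)
C(I) = 9 (C(I) = -1*(-3) + 6 = 3 + 6 = 9)
F(g) = 3 - 6*g (F(g) = 3 - ((g - g) + g*6) = 3 - (0 + 6*g) = 3 - 6*g)
1/F(C(q(6))) = 1/(3 - 6*9) = 1/(3 - 54) = 1/(-51) = -1/51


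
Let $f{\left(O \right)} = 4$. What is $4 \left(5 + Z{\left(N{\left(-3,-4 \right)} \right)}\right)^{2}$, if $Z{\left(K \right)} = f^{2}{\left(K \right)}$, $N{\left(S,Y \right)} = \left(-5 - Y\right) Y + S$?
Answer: $1764$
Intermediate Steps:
$N{\left(S,Y \right)} = S + Y \left(-5 - Y\right)$ ($N{\left(S,Y \right)} = Y \left(-5 - Y\right) + S = S + Y \left(-5 - Y\right)$)
$Z{\left(K \right)} = 16$ ($Z{\left(K \right)} = 4^{2} = 16$)
$4 \left(5 + Z{\left(N{\left(-3,-4 \right)} \right)}\right)^{2} = 4 \left(5 + 16\right)^{2} = 4 \cdot 21^{2} = 4 \cdot 441 = 1764$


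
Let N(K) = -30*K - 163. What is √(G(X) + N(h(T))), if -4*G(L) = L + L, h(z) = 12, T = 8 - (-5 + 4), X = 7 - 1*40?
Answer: I*√2026/2 ≈ 22.506*I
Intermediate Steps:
X = -33 (X = 7 - 40 = -33)
T = 9 (T = 8 - 1*(-1) = 8 + 1 = 9)
N(K) = -163 - 30*K
G(L) = -L/2 (G(L) = -(L + L)/4 = -L/2)
√(G(X) + N(h(T))) = √(-½*(-33) + (-163 - 30*12)) = √(33/2 + (-163 - 360)) = √(33/2 - 523) = √(-1013/2) = I*√2026/2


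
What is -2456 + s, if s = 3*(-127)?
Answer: -2837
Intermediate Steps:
s = -381
-2456 + s = -2456 - 381 = -2837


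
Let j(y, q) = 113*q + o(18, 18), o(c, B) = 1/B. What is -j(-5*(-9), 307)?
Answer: -624439/18 ≈ -34691.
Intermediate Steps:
j(y, q) = 1/18 + 113*q (j(y, q) = 113*q + 1/18 = 1/18 + 113*q)
-j(-5*(-9), 307) = -(1/18 + 113*307) = -(1/18 + 34691) = -1*624439/18 = -624439/18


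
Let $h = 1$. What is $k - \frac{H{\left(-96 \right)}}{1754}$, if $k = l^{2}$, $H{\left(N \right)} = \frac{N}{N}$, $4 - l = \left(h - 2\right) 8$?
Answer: $\frac{252575}{1754} \approx 144.0$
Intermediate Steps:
$l = 12$ ($l = 4 - \left(1 - 2\right) 8 = 4 - \left(-1\right) 8 = 4 - -8 = 4 + 8 = 12$)
$H{\left(N \right)} = 1$
$k = 144$ ($k = 12^{2} = 144$)
$k - \frac{H{\left(-96 \right)}}{1754} = 144 - 1 \cdot \frac{1}{1754} = 144 - \frac{1}{1754} = \frac{252575}{1754}$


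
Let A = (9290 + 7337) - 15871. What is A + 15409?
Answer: 16165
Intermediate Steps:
A = 756 (A = 16627 - 15871 = 756)
A + 15409 = 756 + 15409 = 16165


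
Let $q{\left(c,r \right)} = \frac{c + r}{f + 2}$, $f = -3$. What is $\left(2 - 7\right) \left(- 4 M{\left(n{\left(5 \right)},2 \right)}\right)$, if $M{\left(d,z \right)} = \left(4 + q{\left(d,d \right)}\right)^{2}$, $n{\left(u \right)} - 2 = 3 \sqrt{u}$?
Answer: $3600$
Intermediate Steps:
$n{\left(u \right)} = 2 + 3 \sqrt{u}$
$q{\left(c,r \right)} = - c - r$ ($q{\left(c,r \right)} = \frac{c + r}{-3 + 2} = \frac{c + r}{-1} = \left(c + r\right) \left(-1\right) = - c - r$)
$M{\left(d,z \right)} = \left(4 - 2 d\right)^{2}$
$\left(2 - 7\right) \left(- 4 M{\left(n{\left(5 \right)},2 \right)}\right) = \left(2 - 7\right) \left(- 4 \cdot 4 \left(2 - \left(2 + 3 \sqrt{5}\right)\right)^{2}\right) = - 5 \left(- 4 \cdot 4 \left(2 - \left(2 + 3 \sqrt{5}\right)\right)^{2}\right) = - 5 \left(- 4 \cdot 4 \left(- 3 \sqrt{5}\right)^{2}\right) = - 5 \left(- 4 \cdot 4 \cdot 45\right) = - 5 \left(\left(-4\right) 180\right) = \left(-5\right) \left(-720\right) = 3600$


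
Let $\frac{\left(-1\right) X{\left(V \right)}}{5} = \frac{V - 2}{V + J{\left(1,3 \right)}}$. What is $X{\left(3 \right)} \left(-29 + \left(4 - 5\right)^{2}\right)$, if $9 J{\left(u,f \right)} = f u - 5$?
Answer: $\frac{252}{5} \approx 50.4$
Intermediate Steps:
$J{\left(u,f \right)} = - \frac{5}{9} + \frac{f u}{9}$ ($J{\left(u,f \right)} = \frac{f u - 5}{9} = \frac{-5 + f u}{9} = - \frac{5}{9} + \frac{f u}{9}$)
$X{\left(V \right)} = - \frac{5 \left(-2 + V\right)}{- \frac{2}{9} + V}$ ($X{\left(V \right)} = - 5 \frac{V - 2}{V - \left(\frac{5}{9} - \frac{1}{3}\right)} = - 5 \frac{-2 + V}{V + \left(- \frac{5}{9} + \frac{1}{3}\right)} = - 5 \frac{-2 + V}{V - \frac{2}{9}} = - 5 \frac{-2 + V}{- \frac{2}{9} + V} = - \frac{5 \left(-2 + V\right)}{- \frac{2}{9} + V}$)
$X{\left(3 \right)} \left(-29 + \left(4 - 5\right)^{2}\right) = \frac{45 \left(2 - 3\right)}{-2 + 9 \cdot 3} \left(-29 + \left(4 - 5\right)^{2}\right) = \frac{45 \left(2 - 3\right)}{-2 + 27} \left(-29 + \left(-1\right)^{2}\right) = 45 \cdot \frac{1}{25} \left(-1\right) \left(-29 + 1\right) = 45 \cdot \frac{1}{25} \left(-1\right) \left(-28\right) = \left(- \frac{9}{5}\right) \left(-28\right) = \frac{252}{5}$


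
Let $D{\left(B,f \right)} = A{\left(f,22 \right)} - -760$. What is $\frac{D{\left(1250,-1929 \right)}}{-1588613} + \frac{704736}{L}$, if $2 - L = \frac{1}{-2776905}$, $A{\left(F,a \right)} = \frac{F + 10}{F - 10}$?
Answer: $\frac{6028140974876337497211}{17107518470683277} \approx 3.5237 \cdot 10^{5}$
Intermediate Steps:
$A{\left(F,a \right)} = \frac{10 + F}{-10 + F}$
$D{\left(B,f \right)} = 760 + \frac{10 + f}{-10 + f}$ ($D{\left(B,f \right)} = \frac{10 + f}{-10 + f} - -760 = \frac{10 + f}{-10 + f} + 760 = 760 + \frac{10 + f}{-10 + f}$)
$L = \frac{5553811}{2776905}$ ($L = 2 - \frac{1}{-2776905} = 2 - - \frac{1}{2776905} = 2 + \frac{1}{2776905} = \frac{5553811}{2776905} \approx 2.0$)
$\frac{D{\left(1250,-1929 \right)}}{-1588613} + \frac{704736}{L} = \frac{\frac{1}{-10 - 1929} \left(-7590 + 761 \left(-1929\right)\right)}{-1588613} + \frac{704736}{\frac{5553811}{2776905}} = \frac{-7590 - 1467969}{-1939} \left(- \frac{1}{1588613}\right) + 704736 \cdot \frac{2776905}{5553811} = \left(- \frac{1}{1939}\right) \left(-1475559\right) \left(- \frac{1}{1588613}\right) + \frac{1956984922080}{5553811} = \frac{1475559}{1939} \left(- \frac{1}{1588613}\right) + \frac{1956984922080}{5553811} = - \frac{1475559}{3080320607} + \frac{1956984922080}{5553811} = \frac{6028140974876337497211}{17107518470683277}$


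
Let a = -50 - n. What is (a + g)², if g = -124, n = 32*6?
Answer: 133956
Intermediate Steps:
n = 192
a = -242 (a = -50 - 1*192 = -50 - 192 = -242)
(a + g)² = (-242 - 124)² = (-366)² = 133956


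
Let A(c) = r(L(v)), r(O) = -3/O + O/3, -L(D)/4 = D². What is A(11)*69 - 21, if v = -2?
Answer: -6017/16 ≈ -376.06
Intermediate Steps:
L(D) = -4*D²
r(O) = -3/O + O/3 (r(O) = -3/O + O*(⅓) = -3/O + O/3)
A(c) = -247/48 (A(c) = -3/((-4*(-2)²)) + (-4*(-2)²)/3 = -3/((-4*4)) + (-4*4)/3 = -3/(-16) + (⅓)*(-16) = -3*(-1/16) - 16/3 = 3/16 - 16/3 = -247/48)
A(11)*69 - 21 = -247/48*69 - 21 = -5681/16 - 21 = -6017/16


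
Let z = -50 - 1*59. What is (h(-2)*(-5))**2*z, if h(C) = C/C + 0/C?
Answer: -2725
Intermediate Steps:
h(C) = 1 (h(C) = 1 + 0 = 1)
z = -109 (z = -50 - 59 = -109)
(h(-2)*(-5))**2*z = (1*(-5))**2*(-109) = (-5)**2*(-109) = 25*(-109) = -2725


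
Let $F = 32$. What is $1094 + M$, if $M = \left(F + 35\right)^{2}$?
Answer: $5583$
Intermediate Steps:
$M = 4489$ ($M = \left(32 + 35\right)^{2} = 67^{2} = 4489$)
$1094 + M = 1094 + 4489 = 5583$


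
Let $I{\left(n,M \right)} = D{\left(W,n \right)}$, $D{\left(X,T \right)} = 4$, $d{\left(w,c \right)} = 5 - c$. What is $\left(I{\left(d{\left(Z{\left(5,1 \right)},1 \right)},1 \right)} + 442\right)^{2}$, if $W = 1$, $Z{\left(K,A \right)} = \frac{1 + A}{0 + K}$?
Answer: $198916$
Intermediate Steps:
$Z{\left(K,A \right)} = \frac{1 + A}{K}$
$I{\left(n,M \right)} = 4$
$\left(I{\left(d{\left(Z{\left(5,1 \right)},1 \right)},1 \right)} + 442\right)^{2} = \left(4 + 442\right)^{2} = 446^{2} = 198916$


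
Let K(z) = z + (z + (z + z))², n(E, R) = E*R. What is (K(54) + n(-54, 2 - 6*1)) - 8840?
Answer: 17674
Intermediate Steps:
K(z) = z + 9*z² (K(z) = z + (z + 2*z)² = z + (3*z)² = z + 9*z²)
(K(54) + n(-54, 2 - 6*1)) - 8840 = (54*(1 + 9*54) - 54*(2 - 6*1)) - 8840 = (54*(1 + 486) - 54*(2 - 6)) - 8840 = (54*487 - 54*(-4)) - 8840 = (26298 + 216) - 8840 = 26514 - 8840 = 17674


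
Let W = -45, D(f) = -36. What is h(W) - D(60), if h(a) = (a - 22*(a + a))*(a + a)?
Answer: -174114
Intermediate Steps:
h(a) = -86*a² (h(a) = (a - 44*a)*(2*a) = (-43*a)*(2*a) = -86*a²)
h(W) - D(60) = -86*(-45)² - 1*(-36) = -86*2025 + 36 = -174150 + 36 = -174114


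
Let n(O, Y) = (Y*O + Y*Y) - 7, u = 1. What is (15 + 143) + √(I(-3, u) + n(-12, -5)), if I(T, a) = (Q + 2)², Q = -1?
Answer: 158 + √79 ≈ 166.89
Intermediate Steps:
n(O, Y) = -7 + Y² + O*Y (n(O, Y) = (O*Y + Y²) - 7 = (Y² + O*Y) - 7 = -7 + Y² + O*Y)
I(T, a) = 1 (I(T, a) = (-1 + 2)² = 1² = 1)
(15 + 143) + √(I(-3, u) + n(-12, -5)) = (15 + 143) + √(1 + (-7 + (-5)² - 12*(-5))) = 158 + √(1 + (-7 + 25 + 60)) = 158 + √(1 + 78) = 158 + √79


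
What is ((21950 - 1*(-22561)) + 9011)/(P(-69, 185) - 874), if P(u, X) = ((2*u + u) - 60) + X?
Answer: -26761/478 ≈ -55.985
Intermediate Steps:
P(u, X) = -60 + X + 3*u (P(u, X) = (3*u - 60) + X = (-60 + 3*u) + X = -60 + X + 3*u)
((21950 - 1*(-22561)) + 9011)/(P(-69, 185) - 874) = ((21950 - 1*(-22561)) + 9011)/((-60 + 185 + 3*(-69)) - 874) = ((21950 + 22561) + 9011)/((-60 + 185 - 207) - 874) = (44511 + 9011)/(-82 - 874) = 53522/(-956) = 53522*(-1/956) = -26761/478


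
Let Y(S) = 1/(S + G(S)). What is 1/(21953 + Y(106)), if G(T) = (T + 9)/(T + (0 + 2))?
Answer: 11563/253842647 ≈ 4.5552e-5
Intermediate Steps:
G(T) = (9 + T)/(2 + T) (G(T) = (9 + T)/(T + 2) = (9 + T)/(2 + T))
Y(S) = 1/(S + (9 + S)/(2 + S))
1/(21953 + Y(106)) = 1/(21953 + (2 + 106)/(9 + 106 + 106*(2 + 106))) = 1/(21953 + 108/(9 + 106 + 106*108)) = 1/(21953 + 108/(9 + 106 + 11448)) = 1/(21953 + 108/11563) = 1/(253842647/11563) = 11563/253842647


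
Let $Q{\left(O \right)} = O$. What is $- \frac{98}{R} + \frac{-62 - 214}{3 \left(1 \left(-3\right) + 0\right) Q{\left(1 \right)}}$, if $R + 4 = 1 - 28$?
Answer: $\frac{3146}{93} \approx 33.828$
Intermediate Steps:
$R = -31$ ($R = -4 + \left(1 - 28\right) = -4 - 27 = -31$)
$- \frac{98}{R} + \frac{-62 - 214}{3 \left(1 \left(-3\right) + 0\right) Q{\left(1 \right)}} = - \frac{98}{-31} + \frac{-62 - 214}{3 \left(1 \left(-3\right) + 0\right) 1} = \left(-98\right) \left(- \frac{1}{31}\right) + \frac{-62 - 214}{3 \left(-3 + 0\right) 1} = \frac{98}{31} - \frac{276}{3 \left(-3\right) 1} = \frac{98}{31} - \frac{276}{\left(-9\right) 1} = \frac{98}{31} - \frac{276}{-9} = \frac{98}{31} - - \frac{92}{3} = \frac{98}{31} + \frac{92}{3} = \frac{3146}{93}$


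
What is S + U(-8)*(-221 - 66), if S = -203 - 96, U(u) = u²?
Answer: -18667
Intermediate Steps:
S = -299
S + U(-8)*(-221 - 66) = -299 + (-8)²*(-221 - 66) = -299 + 64*(-287) = -299 - 18368 = -18667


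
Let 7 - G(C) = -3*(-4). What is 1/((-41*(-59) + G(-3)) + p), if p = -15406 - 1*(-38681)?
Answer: 1/25689 ≈ 3.8927e-5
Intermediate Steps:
G(C) = -5 (G(C) = 7 - (-3)*(-4) = 7 - 1*12 = 7 - 12 = -5)
p = 23275 (p = -15406 + 38681 = 23275)
1/((-41*(-59) + G(-3)) + p) = 1/((-41*(-59) - 5) + 23275) = 1/((2419 - 5) + 23275) = 1/(2414 + 23275) = 1/25689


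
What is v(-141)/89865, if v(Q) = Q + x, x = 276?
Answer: 3/1997 ≈ 0.0015023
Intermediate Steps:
v(Q) = 276 + Q (v(Q) = Q + 276 = 276 + Q)
v(-141)/89865 = (276 - 141)/89865 = 135*(1/89865) = 3/1997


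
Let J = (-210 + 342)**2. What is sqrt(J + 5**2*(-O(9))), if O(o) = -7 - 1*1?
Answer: 2*sqrt(4406) ≈ 132.76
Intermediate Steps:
O(o) = -8 (O(o) = -7 - 1 = -8)
J = 17424 (J = 132**2 = 17424)
sqrt(J + 5**2*(-O(9))) = sqrt(17424 + 5**2*(-1*(-8))) = sqrt(17424 + 25*8) = sqrt(17424 + 200) = sqrt(17624) = 2*sqrt(4406)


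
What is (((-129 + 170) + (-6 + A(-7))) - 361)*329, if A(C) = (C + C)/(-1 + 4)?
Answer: -326368/3 ≈ -1.0879e+5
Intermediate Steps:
A(C) = 2*C/3 (A(C) = (2*C)/3 = (2*C)*(1/3) = 2*C/3)
(((-129 + 170) + (-6 + A(-7))) - 361)*329 = (((-129 + 170) + (-6 + (2/3)*(-7))) - 361)*329 = ((41 + (-6 - 14/3)) - 361)*329 = ((41 - 32/3) - 361)*329 = (91/3 - 361)*329 = -992/3*329 = -326368/3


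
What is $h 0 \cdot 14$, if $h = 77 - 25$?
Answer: $0$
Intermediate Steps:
$h = 52$ ($h = 77 - 25 = 52$)
$h 0 \cdot 14 = 52 \cdot 0 \cdot 14 = 52 \cdot 0 = 0$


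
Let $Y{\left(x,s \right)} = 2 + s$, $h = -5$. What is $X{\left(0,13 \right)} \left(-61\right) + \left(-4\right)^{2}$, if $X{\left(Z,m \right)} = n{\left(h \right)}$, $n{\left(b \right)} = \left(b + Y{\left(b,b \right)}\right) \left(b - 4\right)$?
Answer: $-4376$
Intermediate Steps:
$n{\left(b \right)} = \left(-4 + b\right) \left(2 + 2 b\right)$ ($n{\left(b \right)} = \left(b + \left(2 + b\right)\right) \left(b - 4\right) = \left(2 + 2 b\right) \left(-4 + b\right) = \left(-4 + b\right) \left(2 + 2 b\right)$)
$X{\left(Z,m \right)} = 72$ ($X{\left(Z,m \right)} = -8 - -30 + 2 \left(-5\right)^{2} = -8 + 30 + 2 \cdot 25 = -8 + 30 + 50 = 72$)
$X{\left(0,13 \right)} \left(-61\right) + \left(-4\right)^{2} = 72 \left(-61\right) + \left(-4\right)^{2} = -4392 + 16 = -4376$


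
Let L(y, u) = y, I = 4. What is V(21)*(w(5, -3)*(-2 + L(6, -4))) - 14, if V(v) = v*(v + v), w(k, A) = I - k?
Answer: -3542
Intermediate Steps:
w(k, A) = 4 - k
V(v) = 2*v² (V(v) = v*(2*v) = 2*v²)
V(21)*(w(5, -3)*(-2 + L(6, -4))) - 14 = (2*21²)*((4 - 1*5)*(-2 + 6)) - 14 = (2*441)*((4 - 5)*4) - 14 = 882*(-1*4) - 14 = 882*(-4) - 14 = -3528 - 14 = -3542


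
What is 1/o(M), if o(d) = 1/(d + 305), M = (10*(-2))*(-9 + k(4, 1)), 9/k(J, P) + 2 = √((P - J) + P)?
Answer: 545 + 30*I*√2 ≈ 545.0 + 42.426*I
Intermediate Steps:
k(J, P) = 9/(-2 + √(-J + 2*P)) (k(J, P) = 9/(-2 + √((P - J) + P)) = 9/(-2 + √(-J + 2*P)))
M = 180 - 180/(-2 + I*√2) (M = (10*(-2))*(-9 + 9/(-2 + √(-1*4 + 2*1))) = -20*(-9 + 9/(-2 + √(-4 + 2))) = -20*(-9 + 9/(-2 + √(-2))) = -20*(-9 + 9/(-2 + I*√2)) = 180 - 180/(-2 + I*√2) ≈ 240.0 + 42.426*I)
o(d) = 1/(305 + d)
1/o(M) = 1/(1/(305 + (240 + 30*I*√2))) = 1/(1/(545 + 30*I*√2)) = 545 + 30*I*√2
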